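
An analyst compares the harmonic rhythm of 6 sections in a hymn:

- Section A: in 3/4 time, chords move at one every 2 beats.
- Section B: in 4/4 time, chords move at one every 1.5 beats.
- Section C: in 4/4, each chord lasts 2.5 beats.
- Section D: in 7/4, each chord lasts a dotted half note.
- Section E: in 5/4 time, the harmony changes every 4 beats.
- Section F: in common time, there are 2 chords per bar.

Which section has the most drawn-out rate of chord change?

A: 3/2 = 1.5 chords/bar.
B: 4/1.5 = 8/3 chords/bar.
C: 4/2.5 = 1.6 chords/bar.
D: 7/3 = 7/3 chords/bar.
E: 5/4 = 1.25 chords/bar.
F: 4/2 = 2 chords/bar.
Slowest is E at 1.25 chords/bar.

Section E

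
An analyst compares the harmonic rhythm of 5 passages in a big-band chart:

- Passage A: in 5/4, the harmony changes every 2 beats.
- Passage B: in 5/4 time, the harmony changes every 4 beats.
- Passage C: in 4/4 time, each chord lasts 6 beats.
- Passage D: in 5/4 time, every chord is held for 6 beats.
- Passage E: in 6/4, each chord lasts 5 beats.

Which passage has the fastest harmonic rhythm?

Passage A

A: 5 beats/bar ÷ 2 beats/chord = 2.5 chords/bar.
B: 5 beats/bar ÷ 4 beats/chord = 1.25 chords/bar.
C: 4 beats/bar ÷ 6 beats/chord = 2/3 chords/bar.
D: 5 beats/bar ÷ 6 beats/chord = 5/6 chords/bar.
E: 6 beats/bar ÷ 5 beats/chord = 1.2 chords/bar.
Fastest is A at 2.5 chords/bar.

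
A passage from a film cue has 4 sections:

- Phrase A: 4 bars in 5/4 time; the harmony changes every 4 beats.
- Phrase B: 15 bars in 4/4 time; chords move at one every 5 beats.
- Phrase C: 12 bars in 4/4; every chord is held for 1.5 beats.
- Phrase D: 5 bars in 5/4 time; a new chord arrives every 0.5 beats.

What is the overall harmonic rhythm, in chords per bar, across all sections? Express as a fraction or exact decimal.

A: 4 bars of 5 beats is 20 beats; at 4 beats each that's 5 chords.
B: 15 bars of 4 beats is 60 beats; at 5 beats each that's 12 chords.
C: 12 bars of 4 beats is 48 beats; at 1.5 beats each that's 32 chords.
D: 5 bars of 5 beats is 25 beats; at 0.5 beats each that's 50 chords.
Overall: 99 chords over 36 bars → 99/36 = 2.75 chords per bar.

2.75 chords per bar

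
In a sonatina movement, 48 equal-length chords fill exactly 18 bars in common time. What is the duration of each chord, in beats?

18 bars × 4 beats/bar = 72 beats total.
72 beats ÷ 48 chords = 1.5 beats per chord.
(That is a dotted quarter note.)

1.5 beats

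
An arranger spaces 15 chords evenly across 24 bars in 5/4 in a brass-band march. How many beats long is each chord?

24 bars × 5 beats/bar = 120 beats total.
120 beats ÷ 15 chords = 8 beats per chord.

8 beats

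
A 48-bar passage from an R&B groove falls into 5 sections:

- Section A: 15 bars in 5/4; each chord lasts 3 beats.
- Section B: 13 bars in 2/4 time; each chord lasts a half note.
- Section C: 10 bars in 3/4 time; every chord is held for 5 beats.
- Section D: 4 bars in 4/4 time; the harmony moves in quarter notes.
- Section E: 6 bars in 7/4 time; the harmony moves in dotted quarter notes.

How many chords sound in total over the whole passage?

A: 15·5 = 75 beats, 75/3 = 25 chords.
B: 13·2 = 26 beats, 26/2 = 13 chords.
C: 10·3 = 30 beats, 30/5 = 6 chords.
D: 4·4 = 16 beats, 16/1 = 16 chords.
E: 6·7 = 42 beats, 42/1.5 = 28 chords.
Total: 25 + 13 + 6 + 16 + 28 = 88.

88 chords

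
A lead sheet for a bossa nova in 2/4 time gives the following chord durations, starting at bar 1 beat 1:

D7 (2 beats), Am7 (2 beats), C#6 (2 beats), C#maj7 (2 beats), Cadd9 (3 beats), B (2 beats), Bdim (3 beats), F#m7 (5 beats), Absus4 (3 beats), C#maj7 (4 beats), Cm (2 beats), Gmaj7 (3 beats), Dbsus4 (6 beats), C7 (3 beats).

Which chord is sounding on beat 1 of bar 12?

Absus4

Beat 1 of bar 12 is beat (12−1)×2 + 1 = 23 overall.
Running totals: D7 ends at 2, Am7 ends at 4, C#6 ends at 6, C#maj7 ends at 8, Cadd9 ends at 11, B ends at 13, Bdim ends at 16, F#m7 ends at 21, Absus4 ends at 24.
Beat 23 falls within Absus4.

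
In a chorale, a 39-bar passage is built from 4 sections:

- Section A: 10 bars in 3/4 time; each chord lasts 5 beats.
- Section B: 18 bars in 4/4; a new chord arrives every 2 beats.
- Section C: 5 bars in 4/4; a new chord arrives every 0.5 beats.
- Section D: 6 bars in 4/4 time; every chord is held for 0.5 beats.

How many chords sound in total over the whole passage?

130 chords

A: 10 bars × 3 beats = 30 beats; 5 beats/chord → 6 chords.
B: 18 bars × 4 beats = 72 beats; 2 beats/chord → 36 chords.
C: 5 bars × 4 beats = 20 beats; 0.5 beats/chord → 40 chords.
D: 6 bars × 4 beats = 24 beats; 0.5 beats/chord → 48 chords.
Total: 6 + 36 + 40 + 48 = 130.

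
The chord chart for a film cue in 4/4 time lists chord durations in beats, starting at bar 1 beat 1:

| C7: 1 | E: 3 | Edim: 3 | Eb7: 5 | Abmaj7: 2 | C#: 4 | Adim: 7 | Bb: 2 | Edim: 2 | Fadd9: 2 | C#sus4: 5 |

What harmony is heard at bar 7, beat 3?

Beat 3 of bar 7 is beat (7−1)×4 + 3 = 27 overall.
Running totals: C7 ends at 1, E ends at 4, Edim ends at 7, Eb7 ends at 12, Abmaj7 ends at 14, C# ends at 18, Adim ends at 25, Bb ends at 27.
Beat 27 falls within Bb.

Bb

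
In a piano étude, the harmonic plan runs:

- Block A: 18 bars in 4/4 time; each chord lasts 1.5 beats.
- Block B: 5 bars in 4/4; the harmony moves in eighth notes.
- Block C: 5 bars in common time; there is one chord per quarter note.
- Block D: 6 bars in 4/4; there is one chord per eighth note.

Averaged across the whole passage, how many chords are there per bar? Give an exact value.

78/17 chords per bar

A: 18 × 4 = 72 beats ÷ 1.5 = 48 chords.
B: 5 × 4 = 20 beats ÷ 0.5 = 40 chords.
C: 5 × 4 = 20 beats ÷ 1 = 20 chords.
D: 6 × 4 = 24 beats ÷ 0.5 = 48 chords.
Overall: 156 chords over 34 bars → 156/34 = 78/17 chords per bar.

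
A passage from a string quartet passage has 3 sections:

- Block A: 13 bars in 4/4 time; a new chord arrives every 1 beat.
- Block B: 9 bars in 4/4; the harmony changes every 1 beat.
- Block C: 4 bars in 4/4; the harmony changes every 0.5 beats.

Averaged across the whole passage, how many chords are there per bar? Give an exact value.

60/13 chords per bar

A: 13 bars of 4 beats is 52 beats; at 1 beat each that's 52 chords.
B: 9 bars of 4 beats is 36 beats; at 1 beat each that's 36 chords.
C: 4 bars of 4 beats is 16 beats; at 0.5 beats each that's 32 chords.
Overall: 120 chords over 26 bars → 120/26 = 60/13 chords per bar.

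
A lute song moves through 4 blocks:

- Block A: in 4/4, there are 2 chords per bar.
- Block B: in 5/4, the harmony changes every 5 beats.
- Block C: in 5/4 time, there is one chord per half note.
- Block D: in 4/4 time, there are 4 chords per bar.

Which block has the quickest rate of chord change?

A: 4 beats/bar ÷ 2 beats/chord = 2 chords/bar.
B: 5 beats/bar ÷ 5 beats/chord = 1 chord/bar.
C: 5 beats/bar ÷ 2 beats/chord = 2.5 chords/bar.
D: 4 beats/bar ÷ 1 beat/chord = 4 chords/bar.
Fastest is D at 4 chords/bar.

Block D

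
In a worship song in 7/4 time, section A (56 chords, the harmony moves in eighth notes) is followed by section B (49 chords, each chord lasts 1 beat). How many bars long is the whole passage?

11 bars

A: 56 × 0.5 = 28 beats = 4 bars.
B: 49 × 1 = 49 beats = 7 bars.
Total: 4 + 7 = 11 bars.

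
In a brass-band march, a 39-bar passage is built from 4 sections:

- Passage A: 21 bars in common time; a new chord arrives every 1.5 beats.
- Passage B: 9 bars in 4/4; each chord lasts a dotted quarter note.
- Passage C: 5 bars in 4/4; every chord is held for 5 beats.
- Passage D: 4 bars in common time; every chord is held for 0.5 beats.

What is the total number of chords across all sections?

A: 21 bars × 4 beats = 84 beats; 1.5 beats/chord → 56 chords.
B: 9 bars × 4 beats = 36 beats; 1.5 beats/chord → 24 chords.
C: 5 bars × 4 beats = 20 beats; 5 beats/chord → 4 chords.
D: 4 bars × 4 beats = 16 beats; 0.5 beats/chord → 32 chords.
Total: 56 + 24 + 4 + 32 = 116.

116 chords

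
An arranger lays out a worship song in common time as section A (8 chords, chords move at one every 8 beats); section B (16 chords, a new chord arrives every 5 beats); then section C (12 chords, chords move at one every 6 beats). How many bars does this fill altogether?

54 bars

A: 8 × 8 = 64 beats = 16 bars.
B: 16 × 5 = 80 beats = 20 bars.
C: 12 × 6 = 72 beats = 18 bars.
Total: 16 + 20 + 18 = 54 bars.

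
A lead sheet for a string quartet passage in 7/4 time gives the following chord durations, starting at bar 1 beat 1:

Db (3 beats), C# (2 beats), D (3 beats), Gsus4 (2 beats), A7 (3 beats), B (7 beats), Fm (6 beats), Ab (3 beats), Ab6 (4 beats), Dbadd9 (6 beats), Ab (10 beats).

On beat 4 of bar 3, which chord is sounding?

Beat 4 of bar 3 is beat (3−1)×7 + 4 = 18 overall.
Running totals: Db ends at 3, C# ends at 5, D ends at 8, Gsus4 ends at 10, A7 ends at 13, B ends at 20.
Beat 18 falls within B.

B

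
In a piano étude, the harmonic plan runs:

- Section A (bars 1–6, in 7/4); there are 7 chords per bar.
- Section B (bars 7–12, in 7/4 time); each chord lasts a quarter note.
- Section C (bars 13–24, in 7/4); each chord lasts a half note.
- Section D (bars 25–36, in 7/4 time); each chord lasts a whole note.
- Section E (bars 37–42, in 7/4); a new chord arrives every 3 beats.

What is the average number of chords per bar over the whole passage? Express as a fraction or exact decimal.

A: 6 bars of 7 beats is 42 beats; at 1 beat each that's 42 chords.
B: 6 bars of 7 beats is 42 beats; at 1 beat each that's 42 chords.
C: 12 bars of 7 beats is 84 beats; at 2 beats each that's 42 chords.
D: 12 bars of 7 beats is 84 beats; at 4 beats each that's 21 chords.
E: 6 bars of 7 beats is 42 beats; at 3 beats each that's 14 chords.
Overall: 161 chords over 42 bars → 161/42 = 23/6 chords per bar.

23/6 chords per bar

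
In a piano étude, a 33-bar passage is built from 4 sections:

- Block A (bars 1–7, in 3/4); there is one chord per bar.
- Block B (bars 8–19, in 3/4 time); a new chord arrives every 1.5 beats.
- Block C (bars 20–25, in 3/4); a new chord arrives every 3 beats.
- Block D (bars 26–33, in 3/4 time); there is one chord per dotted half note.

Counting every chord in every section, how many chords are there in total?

45 chords

A: 7·3 = 21 beats, 21/3 = 7 chords.
B: 12·3 = 36 beats, 36/1.5 = 24 chords.
C: 6·3 = 18 beats, 18/3 = 6 chords.
D: 8·3 = 24 beats, 24/3 = 8 chords.
Total: 7 + 24 + 6 + 8 = 45.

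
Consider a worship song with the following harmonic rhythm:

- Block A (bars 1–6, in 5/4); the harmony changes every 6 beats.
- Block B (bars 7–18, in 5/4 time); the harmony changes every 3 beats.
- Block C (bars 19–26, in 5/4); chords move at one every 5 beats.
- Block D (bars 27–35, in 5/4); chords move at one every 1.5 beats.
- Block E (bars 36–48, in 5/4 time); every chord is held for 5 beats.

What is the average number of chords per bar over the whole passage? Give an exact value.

A: 6 × 5 = 30 beats ÷ 6 = 5 chords.
B: 12 × 5 = 60 beats ÷ 3 = 20 chords.
C: 8 × 5 = 40 beats ÷ 5 = 8 chords.
D: 9 × 5 = 45 beats ÷ 1.5 = 30 chords.
E: 13 × 5 = 65 beats ÷ 5 = 13 chords.
Overall: 76 chords over 48 bars → 76/48 = 19/12 chords per bar.

19/12 chords per bar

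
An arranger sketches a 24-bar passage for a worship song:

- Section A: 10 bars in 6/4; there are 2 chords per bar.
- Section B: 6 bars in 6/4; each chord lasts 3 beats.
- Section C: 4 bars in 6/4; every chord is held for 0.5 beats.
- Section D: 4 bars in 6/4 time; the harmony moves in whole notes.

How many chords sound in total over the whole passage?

A has 60 beats and chords last 3 each, so 20 chords.
B has 36 beats and chords last 3 each, so 12 chords.
C has 24 beats and chords last 0.5 each, so 48 chords.
D has 24 beats and chords last 4 each, so 6 chords.
Total: 20 + 12 + 48 + 6 = 86.

86 chords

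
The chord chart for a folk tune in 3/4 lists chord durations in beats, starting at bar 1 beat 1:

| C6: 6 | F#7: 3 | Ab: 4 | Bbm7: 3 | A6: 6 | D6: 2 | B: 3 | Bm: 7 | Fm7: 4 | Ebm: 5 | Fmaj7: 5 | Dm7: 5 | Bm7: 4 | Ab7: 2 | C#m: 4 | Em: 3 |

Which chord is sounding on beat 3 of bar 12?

Beat 3 of bar 12 is beat (12−1)×3 + 3 = 36 overall.
Running totals: C6 ends at 6, F#7 ends at 9, Ab ends at 13, Bbm7 ends at 16, A6 ends at 22, D6 ends at 24, B ends at 27, Bm ends at 34, Fm7 ends at 38.
Beat 36 falls within Fm7.

Fm7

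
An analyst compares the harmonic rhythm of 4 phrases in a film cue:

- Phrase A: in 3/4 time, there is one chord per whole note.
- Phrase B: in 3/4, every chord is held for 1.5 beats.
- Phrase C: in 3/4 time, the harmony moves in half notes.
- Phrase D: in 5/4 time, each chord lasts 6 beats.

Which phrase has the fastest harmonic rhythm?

A: 3/4 = 0.75 chords/bar.
B: 3/1.5 = 2 chords/bar.
C: 3/2 = 1.5 chords/bar.
D: 5/6 = 5/6 chords/bar.
Fastest is B at 2 chords/bar.

Phrase B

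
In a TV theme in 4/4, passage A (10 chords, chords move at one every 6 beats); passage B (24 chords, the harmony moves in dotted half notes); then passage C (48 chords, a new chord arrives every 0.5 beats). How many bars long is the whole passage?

39 bars

A: 10 × 6 = 60 beats = 15 bars.
B: 24 × 3 = 72 beats = 18 bars.
C: 48 × 0.5 = 24 beats = 6 bars.
Total: 15 + 18 + 6 = 39 bars.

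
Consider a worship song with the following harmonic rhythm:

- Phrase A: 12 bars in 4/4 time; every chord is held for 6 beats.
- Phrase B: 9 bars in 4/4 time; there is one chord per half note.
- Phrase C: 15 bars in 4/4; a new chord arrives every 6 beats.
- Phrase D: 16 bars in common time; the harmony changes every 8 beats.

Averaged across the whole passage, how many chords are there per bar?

11/13 chords per bar

A: 12 bars of 4 beats is 48 beats; at 6 beats each that's 8 chords.
B: 9 bars of 4 beats is 36 beats; at 2 beats each that's 18 chords.
C: 15 bars of 4 beats is 60 beats; at 6 beats each that's 10 chords.
D: 16 bars of 4 beats is 64 beats; at 8 beats each that's 8 chords.
Overall: 44 chords over 52 bars → 44/52 = 11/13 chords per bar.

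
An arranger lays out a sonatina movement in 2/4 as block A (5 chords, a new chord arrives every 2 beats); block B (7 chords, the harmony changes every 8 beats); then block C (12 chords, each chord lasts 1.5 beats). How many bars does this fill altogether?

A: 5 × 2 = 10 beats = 5 bars.
B: 7 × 8 = 56 beats = 28 bars.
C: 12 × 1.5 = 18 beats = 9 bars.
Total: 5 + 28 + 9 = 42 bars.

42 bars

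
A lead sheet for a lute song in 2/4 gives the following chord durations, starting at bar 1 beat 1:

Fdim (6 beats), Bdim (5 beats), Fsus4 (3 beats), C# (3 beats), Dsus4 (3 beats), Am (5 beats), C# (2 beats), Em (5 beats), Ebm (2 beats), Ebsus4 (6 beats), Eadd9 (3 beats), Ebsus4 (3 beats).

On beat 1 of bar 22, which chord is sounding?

Eadd9

Beat 1 of bar 22 is beat (22−1)×2 + 1 = 43 overall.
Running totals: Fdim ends at 6, Bdim ends at 11, Fsus4 ends at 14, C# ends at 17, Dsus4 ends at 20, Am ends at 25, C# ends at 27, Em ends at 32, Ebm ends at 34, Ebsus4 ends at 40, Eadd9 ends at 43.
Beat 43 falls within Eadd9.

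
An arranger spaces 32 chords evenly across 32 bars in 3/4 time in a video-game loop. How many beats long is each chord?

3 beats

32 bars × 3 beats/bar = 96 beats total.
96 beats ÷ 32 chords = 3 beats per chord.
(That is a dotted half note.)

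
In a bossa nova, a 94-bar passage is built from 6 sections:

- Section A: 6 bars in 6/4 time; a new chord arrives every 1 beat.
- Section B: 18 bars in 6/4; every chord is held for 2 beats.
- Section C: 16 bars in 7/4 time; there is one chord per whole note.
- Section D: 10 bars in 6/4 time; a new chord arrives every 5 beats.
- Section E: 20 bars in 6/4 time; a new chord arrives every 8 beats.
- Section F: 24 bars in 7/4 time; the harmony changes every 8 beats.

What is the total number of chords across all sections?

A has 36 beats and chords last 1 each, so 36 chords.
B has 108 beats and chords last 2 each, so 54 chords.
C has 112 beats and chords last 4 each, so 28 chords.
D has 60 beats and chords last 5 each, so 12 chords.
E has 120 beats and chords last 8 each, so 15 chords.
F has 168 beats and chords last 8 each, so 21 chords.
Total: 36 + 54 + 28 + 12 + 15 + 21 = 166.

166 chords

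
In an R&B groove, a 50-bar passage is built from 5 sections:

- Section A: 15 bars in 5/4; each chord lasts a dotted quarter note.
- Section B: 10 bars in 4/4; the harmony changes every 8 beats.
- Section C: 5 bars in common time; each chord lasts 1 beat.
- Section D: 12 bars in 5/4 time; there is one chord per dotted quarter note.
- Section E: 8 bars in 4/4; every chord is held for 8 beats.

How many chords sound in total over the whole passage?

A has 75 beats and chords last 1.5 each, so 50 chords.
B has 40 beats and chords last 8 each, so 5 chords.
C has 20 beats and chords last 1 each, so 20 chords.
D has 60 beats and chords last 1.5 each, so 40 chords.
E has 32 beats and chords last 8 each, so 4 chords.
Total: 50 + 5 + 20 + 40 + 4 = 119.

119 chords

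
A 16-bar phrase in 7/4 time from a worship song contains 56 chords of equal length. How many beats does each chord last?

2 beats

16 bars × 7 beats/bar = 112 beats total.
112 beats ÷ 56 chords = 2 beats per chord.
(That is a half note.)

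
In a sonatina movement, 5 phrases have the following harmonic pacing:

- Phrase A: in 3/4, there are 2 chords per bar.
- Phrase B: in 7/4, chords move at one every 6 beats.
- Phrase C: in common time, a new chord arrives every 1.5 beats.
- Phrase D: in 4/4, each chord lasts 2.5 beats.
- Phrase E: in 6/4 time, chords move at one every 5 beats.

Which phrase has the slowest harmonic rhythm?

Phrase B

A: 3 beats/bar ÷ 1.5 beats/chord = 2 chords/bar.
B: 7 beats/bar ÷ 6 beats/chord = 7/6 chords/bar.
C: 4 beats/bar ÷ 1.5 beats/chord = 8/3 chords/bar.
D: 4 beats/bar ÷ 2.5 beats/chord = 1.6 chords/bar.
E: 6 beats/bar ÷ 5 beats/chord = 1.2 chords/bar.
Slowest is B at 7/6 chords/bar.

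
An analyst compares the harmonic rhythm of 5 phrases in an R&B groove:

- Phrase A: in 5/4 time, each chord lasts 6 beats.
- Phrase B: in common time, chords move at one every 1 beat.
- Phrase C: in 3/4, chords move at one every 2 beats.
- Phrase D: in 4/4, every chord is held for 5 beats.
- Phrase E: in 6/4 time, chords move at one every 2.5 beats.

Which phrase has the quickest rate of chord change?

A: each chord is 6 beats in 5/4, so 5/6 per bar.
B: each chord is 1 beat in 4/4, so 4 per bar.
C: each chord is 2 beats in 3/4, so 1.5 per bar.
D: each chord is 5 beats in 4/4, so 0.8 per bar.
E: each chord is 2.5 beats in 6/4, so 2.4 per bar.
Fastest is B at 4 chords/bar.

Phrase B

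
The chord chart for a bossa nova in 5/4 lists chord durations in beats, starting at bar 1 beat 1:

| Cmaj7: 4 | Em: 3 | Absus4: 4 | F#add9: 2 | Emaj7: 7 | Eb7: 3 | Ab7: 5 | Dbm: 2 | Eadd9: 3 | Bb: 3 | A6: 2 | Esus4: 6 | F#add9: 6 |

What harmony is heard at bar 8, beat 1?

Beat 1 of bar 8 is beat (8−1)×5 + 1 = 36 overall.
Running totals: Cmaj7 ends at 4, Em ends at 7, Absus4 ends at 11, F#add9 ends at 13, Emaj7 ends at 20, Eb7 ends at 23, Ab7 ends at 28, Dbm ends at 30, Eadd9 ends at 33, Bb ends at 36.
Beat 36 falls within Bb.

Bb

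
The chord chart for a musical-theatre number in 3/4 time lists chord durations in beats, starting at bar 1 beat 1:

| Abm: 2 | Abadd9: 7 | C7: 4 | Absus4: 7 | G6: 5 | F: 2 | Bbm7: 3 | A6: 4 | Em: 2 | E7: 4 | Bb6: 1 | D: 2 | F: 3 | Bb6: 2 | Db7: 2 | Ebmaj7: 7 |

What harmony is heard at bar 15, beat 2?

Beat 2 of bar 15 is beat (15−1)×3 + 2 = 44 overall.
Running totals: Abm ends at 2, Abadd9 ends at 9, C7 ends at 13, Absus4 ends at 20, G6 ends at 25, F ends at 27, Bbm7 ends at 30, A6 ends at 34, Em ends at 36, E7 ends at 40, Bb6 ends at 41, D ends at 43, F ends at 46.
Beat 44 falls within F.

F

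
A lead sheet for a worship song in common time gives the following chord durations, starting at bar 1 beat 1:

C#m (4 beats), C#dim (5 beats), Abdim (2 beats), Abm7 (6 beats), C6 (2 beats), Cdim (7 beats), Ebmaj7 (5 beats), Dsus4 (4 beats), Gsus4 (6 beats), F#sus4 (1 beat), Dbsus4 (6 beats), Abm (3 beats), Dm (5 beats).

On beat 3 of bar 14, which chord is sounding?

Dm

Beat 3 of bar 14 is beat (14−1)×4 + 3 = 55 overall.
Running totals: C#m ends at 4, C#dim ends at 9, Abdim ends at 11, Abm7 ends at 17, C6 ends at 19, Cdim ends at 26, Ebmaj7 ends at 31, Dsus4 ends at 35, Gsus4 ends at 41, F#sus4 ends at 42, Dbsus4 ends at 48, Abm ends at 51, Dm ends at 56.
Beat 55 falls within Dm.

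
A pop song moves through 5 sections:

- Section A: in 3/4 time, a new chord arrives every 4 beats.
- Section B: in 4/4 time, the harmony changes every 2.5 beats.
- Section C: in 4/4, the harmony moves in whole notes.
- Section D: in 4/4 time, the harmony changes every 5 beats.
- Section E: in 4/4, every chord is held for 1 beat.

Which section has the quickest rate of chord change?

A: 3 beats/bar ÷ 4 beats/chord = 0.75 chords/bar.
B: 4 beats/bar ÷ 2.5 beats/chord = 1.6 chords/bar.
C: 4 beats/bar ÷ 4 beats/chord = 1 chord/bar.
D: 4 beats/bar ÷ 5 beats/chord = 0.8 chords/bar.
E: 4 beats/bar ÷ 1 beat/chord = 4 chords/bar.
Fastest is E at 4 chords/bar.

Section E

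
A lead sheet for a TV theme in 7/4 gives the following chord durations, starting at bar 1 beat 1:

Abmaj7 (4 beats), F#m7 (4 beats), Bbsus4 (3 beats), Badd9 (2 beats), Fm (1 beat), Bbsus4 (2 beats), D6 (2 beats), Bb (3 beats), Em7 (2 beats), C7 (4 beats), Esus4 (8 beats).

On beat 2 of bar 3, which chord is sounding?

Bbsus4

Beat 2 of bar 3 is beat (3−1)×7 + 2 = 16 overall.
Running totals: Abmaj7 ends at 4, F#m7 ends at 8, Bbsus4 ends at 11, Badd9 ends at 13, Fm ends at 14, Bbsus4 ends at 16.
Beat 16 falls within Bbsus4.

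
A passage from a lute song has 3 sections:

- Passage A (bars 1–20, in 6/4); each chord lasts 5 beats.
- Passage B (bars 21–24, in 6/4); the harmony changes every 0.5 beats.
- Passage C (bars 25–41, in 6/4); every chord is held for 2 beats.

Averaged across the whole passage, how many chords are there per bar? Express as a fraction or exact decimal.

3 chords per bar

A: 20 bars of 6 beats is 120 beats; at 5 beats each that's 24 chords.
B: 4 bars of 6 beats is 24 beats; at 0.5 beats each that's 48 chords.
C: 17 bars of 6 beats is 102 beats; at 2 beats each that's 51 chords.
Overall: 123 chords over 41 bars → 123/41 = 3 chords per bar.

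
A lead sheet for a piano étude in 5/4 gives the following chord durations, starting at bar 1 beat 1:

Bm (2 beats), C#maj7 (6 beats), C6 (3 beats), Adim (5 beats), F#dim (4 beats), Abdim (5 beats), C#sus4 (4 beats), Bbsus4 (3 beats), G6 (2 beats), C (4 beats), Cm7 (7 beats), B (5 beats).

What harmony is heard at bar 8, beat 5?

Cm7

Beat 5 of bar 8 is beat (8−1)×5 + 5 = 40 overall.
Running totals: Bm ends at 2, C#maj7 ends at 8, C6 ends at 11, Adim ends at 16, F#dim ends at 20, Abdim ends at 25, C#sus4 ends at 29, Bbsus4 ends at 32, G6 ends at 34, C ends at 38, Cm7 ends at 45.
Beat 40 falls within Cm7.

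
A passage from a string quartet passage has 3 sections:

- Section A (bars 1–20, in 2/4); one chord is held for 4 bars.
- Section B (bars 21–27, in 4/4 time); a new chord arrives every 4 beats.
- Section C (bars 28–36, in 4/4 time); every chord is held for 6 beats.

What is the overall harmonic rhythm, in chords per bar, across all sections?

0.5 chords per bar

A: 20 bars of 2 beats is 40 beats; at 8 beats each that's 5 chords.
B: 7 bars of 4 beats is 28 beats; at 4 beats each that's 7 chords.
C: 9 bars of 4 beats is 36 beats; at 6 beats each that's 6 chords.
Overall: 18 chords over 36 bars → 18/36 = 0.5 chords per bar.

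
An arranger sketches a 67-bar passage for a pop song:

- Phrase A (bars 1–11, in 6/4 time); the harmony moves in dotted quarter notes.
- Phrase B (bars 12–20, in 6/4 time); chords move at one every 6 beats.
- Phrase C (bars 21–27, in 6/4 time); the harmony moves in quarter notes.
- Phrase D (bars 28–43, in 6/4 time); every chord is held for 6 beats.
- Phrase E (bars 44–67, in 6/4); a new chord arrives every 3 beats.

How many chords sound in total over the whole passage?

A: 11 bars × 6 beats = 66 beats; 1.5 beats/chord → 44 chords.
B: 9 bars × 6 beats = 54 beats; 6 beats/chord → 9 chords.
C: 7 bars × 6 beats = 42 beats; 1 beat/chord → 42 chords.
D: 16 bars × 6 beats = 96 beats; 6 beats/chord → 16 chords.
E: 24 bars × 6 beats = 144 beats; 3 beats/chord → 48 chords.
Total: 44 + 9 + 42 + 16 + 48 = 159.

159 chords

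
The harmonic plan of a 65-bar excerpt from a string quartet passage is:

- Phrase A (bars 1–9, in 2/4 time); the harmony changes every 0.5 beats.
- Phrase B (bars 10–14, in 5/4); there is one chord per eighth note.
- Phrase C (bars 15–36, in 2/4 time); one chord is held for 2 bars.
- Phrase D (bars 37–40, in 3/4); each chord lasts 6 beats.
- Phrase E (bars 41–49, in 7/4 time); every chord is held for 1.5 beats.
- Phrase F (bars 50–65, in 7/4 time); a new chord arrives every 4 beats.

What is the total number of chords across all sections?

A has 18 beats and chords last 0.5 each, so 36 chords.
B has 25 beats and chords last 0.5 each, so 50 chords.
C has 44 beats and chords last 4 each, so 11 chords.
D has 12 beats and chords last 6 each, so 2 chords.
E has 63 beats and chords last 1.5 each, so 42 chords.
F has 112 beats and chords last 4 each, so 28 chords.
Total: 36 + 50 + 11 + 2 + 42 + 28 = 169.

169 chords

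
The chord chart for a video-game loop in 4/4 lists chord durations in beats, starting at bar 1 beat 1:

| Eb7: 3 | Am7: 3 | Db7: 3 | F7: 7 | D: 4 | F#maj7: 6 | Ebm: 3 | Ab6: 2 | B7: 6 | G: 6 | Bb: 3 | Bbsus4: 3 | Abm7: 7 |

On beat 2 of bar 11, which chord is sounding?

G

Beat 2 of bar 11 is beat (11−1)×4 + 2 = 42 overall.
Running totals: Eb7 ends at 3, Am7 ends at 6, Db7 ends at 9, F7 ends at 16, D ends at 20, F#maj7 ends at 26, Ebm ends at 29, Ab6 ends at 31, B7 ends at 37, G ends at 43.
Beat 42 falls within G.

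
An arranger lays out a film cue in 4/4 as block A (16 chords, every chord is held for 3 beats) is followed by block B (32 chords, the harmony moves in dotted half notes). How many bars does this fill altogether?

A: 16 × 3 = 48 beats = 12 bars.
B: 32 × 3 = 96 beats = 24 bars.
Total: 12 + 24 = 36 bars.

36 bars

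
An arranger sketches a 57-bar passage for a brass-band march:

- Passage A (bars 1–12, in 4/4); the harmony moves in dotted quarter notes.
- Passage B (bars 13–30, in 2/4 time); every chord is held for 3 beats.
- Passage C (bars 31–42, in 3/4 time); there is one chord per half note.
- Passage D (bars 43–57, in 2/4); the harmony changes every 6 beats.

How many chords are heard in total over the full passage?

67 chords

A: 12 bars × 4 beats = 48 beats; 1.5 beats/chord → 32 chords.
B: 18 bars × 2 beats = 36 beats; 3 beats/chord → 12 chords.
C: 12 bars × 3 beats = 36 beats; 2 beats/chord → 18 chords.
D: 15 bars × 2 beats = 30 beats; 6 beats/chord → 5 chords.
Total: 32 + 12 + 18 + 5 = 67.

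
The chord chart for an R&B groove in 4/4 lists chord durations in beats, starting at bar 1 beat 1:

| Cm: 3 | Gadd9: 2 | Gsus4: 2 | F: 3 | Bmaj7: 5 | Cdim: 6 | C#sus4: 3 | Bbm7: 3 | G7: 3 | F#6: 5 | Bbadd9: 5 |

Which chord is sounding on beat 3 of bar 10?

Bbadd9

Beat 3 of bar 10 is beat (10−1)×4 + 3 = 39 overall.
Running totals: Cm ends at 3, Gadd9 ends at 5, Gsus4 ends at 7, F ends at 10, Bmaj7 ends at 15, Cdim ends at 21, C#sus4 ends at 24, Bbm7 ends at 27, G7 ends at 30, F#6 ends at 35, Bbadd9 ends at 40.
Beat 39 falls within Bbadd9.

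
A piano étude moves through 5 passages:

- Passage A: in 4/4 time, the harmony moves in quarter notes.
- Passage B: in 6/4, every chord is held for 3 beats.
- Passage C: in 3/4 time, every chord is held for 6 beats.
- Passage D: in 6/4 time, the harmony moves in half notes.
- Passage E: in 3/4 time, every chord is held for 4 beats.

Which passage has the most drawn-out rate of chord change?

A: 4/1 = 4 chords/bar.
B: 6/3 = 2 chords/bar.
C: 3/6 = 0.5 chords/bar.
D: 6/2 = 3 chords/bar.
E: 3/4 = 0.75 chords/bar.
Slowest is C at 0.5 chords/bar.

Passage C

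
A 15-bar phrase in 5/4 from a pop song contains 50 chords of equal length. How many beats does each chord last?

15 bars × 5 beats/bar = 75 beats total.
75 beats ÷ 50 chords = 1.5 beats per chord.
(That is a dotted quarter note.)

1.5 beats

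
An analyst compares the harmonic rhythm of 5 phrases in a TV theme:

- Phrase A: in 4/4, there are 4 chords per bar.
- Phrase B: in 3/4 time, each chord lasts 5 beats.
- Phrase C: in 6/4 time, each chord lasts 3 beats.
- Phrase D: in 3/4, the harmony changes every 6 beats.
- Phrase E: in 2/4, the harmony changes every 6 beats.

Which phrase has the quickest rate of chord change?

Phrase A

A: 4/1 = 4 chords/bar.
B: 3/5 = 0.6 chords/bar.
C: 6/3 = 2 chords/bar.
D: 3/6 = 0.5 chords/bar.
E: 2/6 = 1/3 chords/bar.
Fastest is A at 4 chords/bar.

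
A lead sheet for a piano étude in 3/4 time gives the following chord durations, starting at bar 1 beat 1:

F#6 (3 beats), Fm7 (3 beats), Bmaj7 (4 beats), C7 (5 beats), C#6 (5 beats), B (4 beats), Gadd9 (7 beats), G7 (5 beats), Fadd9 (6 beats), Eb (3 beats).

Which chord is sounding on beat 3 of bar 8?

B

Beat 3 of bar 8 is beat (8−1)×3 + 3 = 24 overall.
Running totals: F#6 ends at 3, Fm7 ends at 6, Bmaj7 ends at 10, C7 ends at 15, C#6 ends at 20, B ends at 24.
Beat 24 falls within B.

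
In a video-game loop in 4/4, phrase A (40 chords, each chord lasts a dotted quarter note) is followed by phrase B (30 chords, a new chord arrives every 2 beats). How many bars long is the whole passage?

A: 40 × 1.5 = 60 beats = 15 bars.
B: 30 × 2 = 60 beats = 15 bars.
Total: 15 + 15 = 30 bars.

30 bars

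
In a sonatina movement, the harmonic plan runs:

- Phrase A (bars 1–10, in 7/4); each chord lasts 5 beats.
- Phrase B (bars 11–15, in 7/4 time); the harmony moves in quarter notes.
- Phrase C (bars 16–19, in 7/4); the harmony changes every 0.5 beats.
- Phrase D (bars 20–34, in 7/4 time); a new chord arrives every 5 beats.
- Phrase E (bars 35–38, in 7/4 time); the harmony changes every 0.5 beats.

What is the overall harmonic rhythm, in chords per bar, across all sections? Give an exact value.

A: 10 × 7 = 70 beats ÷ 5 = 14 chords.
B: 5 × 7 = 35 beats ÷ 1 = 35 chords.
C: 4 × 7 = 28 beats ÷ 0.5 = 56 chords.
D: 15 × 7 = 105 beats ÷ 5 = 21 chords.
E: 4 × 7 = 28 beats ÷ 0.5 = 56 chords.
Overall: 182 chords over 38 bars → 182/38 = 91/19 chords per bar.

91/19 chords per bar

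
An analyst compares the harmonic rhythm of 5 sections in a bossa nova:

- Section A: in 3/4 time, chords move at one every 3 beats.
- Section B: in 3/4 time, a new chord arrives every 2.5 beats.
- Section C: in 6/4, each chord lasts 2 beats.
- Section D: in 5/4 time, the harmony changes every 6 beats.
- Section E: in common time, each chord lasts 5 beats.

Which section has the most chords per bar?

A: 3/3 = 1 chord/bar.
B: 3/2.5 = 1.2 chords/bar.
C: 6/2 = 3 chords/bar.
D: 5/6 = 5/6 chords/bar.
E: 4/5 = 0.8 chords/bar.
Fastest is C at 3 chords/bar.

Section C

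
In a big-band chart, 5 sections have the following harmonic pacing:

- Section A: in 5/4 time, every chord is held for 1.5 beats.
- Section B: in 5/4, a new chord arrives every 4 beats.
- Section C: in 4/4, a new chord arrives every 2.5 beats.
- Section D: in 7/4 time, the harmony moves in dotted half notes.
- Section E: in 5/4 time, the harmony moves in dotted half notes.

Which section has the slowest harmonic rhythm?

Section B

A: 5/1.5 = 10/3 chords/bar.
B: 5/4 = 1.25 chords/bar.
C: 4/2.5 = 1.6 chords/bar.
D: 7/3 = 7/3 chords/bar.
E: 5/3 = 5/3 chords/bar.
Slowest is B at 1.25 chords/bar.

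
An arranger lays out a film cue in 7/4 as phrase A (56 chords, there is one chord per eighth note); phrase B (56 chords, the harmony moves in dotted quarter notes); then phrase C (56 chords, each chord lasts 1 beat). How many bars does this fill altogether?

A: 56 × 0.5 = 28 beats = 4 bars.
B: 56 × 1.5 = 84 beats = 12 bars.
C: 56 × 1 = 56 beats = 8 bars.
Total: 4 + 12 + 8 = 24 bars.

24 bars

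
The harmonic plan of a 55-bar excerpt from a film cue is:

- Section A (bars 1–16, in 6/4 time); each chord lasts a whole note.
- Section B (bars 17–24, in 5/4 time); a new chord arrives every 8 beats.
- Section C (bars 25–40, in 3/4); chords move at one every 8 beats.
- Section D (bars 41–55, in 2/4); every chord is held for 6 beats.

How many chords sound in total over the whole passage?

A: 16·6 = 96 beats, 96/4 = 24 chords.
B: 8·5 = 40 beats, 40/8 = 5 chords.
C: 16·3 = 48 beats, 48/8 = 6 chords.
D: 15·2 = 30 beats, 30/6 = 5 chords.
Total: 24 + 5 + 6 + 5 = 40.

40 chords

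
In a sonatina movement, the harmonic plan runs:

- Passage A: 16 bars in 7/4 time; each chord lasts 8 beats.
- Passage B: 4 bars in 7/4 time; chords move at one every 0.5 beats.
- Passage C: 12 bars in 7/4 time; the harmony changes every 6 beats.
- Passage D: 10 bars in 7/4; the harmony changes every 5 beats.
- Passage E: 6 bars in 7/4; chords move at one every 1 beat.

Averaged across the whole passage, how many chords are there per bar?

A: 16 × 7 = 112 beats ÷ 8 = 14 chords.
B: 4 × 7 = 28 beats ÷ 0.5 = 56 chords.
C: 12 × 7 = 84 beats ÷ 6 = 14 chords.
D: 10 × 7 = 70 beats ÷ 5 = 14 chords.
E: 6 × 7 = 42 beats ÷ 1 = 42 chords.
Overall: 140 chords over 48 bars → 140/48 = 35/12 chords per bar.

35/12 chords per bar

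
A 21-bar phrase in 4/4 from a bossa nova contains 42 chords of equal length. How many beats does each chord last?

2 beats

21 bars × 4 beats/bar = 84 beats total.
84 beats ÷ 42 chords = 2 beats per chord.
(That is a half note.)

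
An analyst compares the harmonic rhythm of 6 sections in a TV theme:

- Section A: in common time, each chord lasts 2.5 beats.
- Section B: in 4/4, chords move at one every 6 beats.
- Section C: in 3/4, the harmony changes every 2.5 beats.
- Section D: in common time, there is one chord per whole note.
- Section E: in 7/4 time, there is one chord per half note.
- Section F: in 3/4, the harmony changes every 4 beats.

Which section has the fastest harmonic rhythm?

A: 4 beats/bar ÷ 2.5 beats/chord = 1.6 chords/bar.
B: 4 beats/bar ÷ 6 beats/chord = 2/3 chords/bar.
C: 3 beats/bar ÷ 2.5 beats/chord = 1.2 chords/bar.
D: 4 beats/bar ÷ 4 beats/chord = 1 chord/bar.
E: 7 beats/bar ÷ 2 beats/chord = 3.5 chords/bar.
F: 3 beats/bar ÷ 4 beats/chord = 0.75 chords/bar.
Fastest is E at 3.5 chords/bar.

Section E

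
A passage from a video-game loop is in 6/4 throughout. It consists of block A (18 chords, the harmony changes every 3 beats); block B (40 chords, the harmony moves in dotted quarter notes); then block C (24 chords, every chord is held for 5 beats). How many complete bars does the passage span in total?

39 bars

A: 18 × 3 = 54 beats = 9 bars.
B: 40 × 1.5 = 60 beats = 10 bars.
C: 24 × 5 = 120 beats = 20 bars.
Total: 9 + 10 + 20 = 39 bars.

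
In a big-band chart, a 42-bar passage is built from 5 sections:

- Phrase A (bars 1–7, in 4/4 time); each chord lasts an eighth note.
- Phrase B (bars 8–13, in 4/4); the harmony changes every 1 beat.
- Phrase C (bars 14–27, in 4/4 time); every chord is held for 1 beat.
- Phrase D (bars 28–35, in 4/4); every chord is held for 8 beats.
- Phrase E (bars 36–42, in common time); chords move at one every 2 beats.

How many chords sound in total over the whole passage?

154 chords

A has 28 beats and chords last 0.5 each, so 56 chords.
B has 24 beats and chords last 1 each, so 24 chords.
C has 56 beats and chords last 1 each, so 56 chords.
D has 32 beats and chords last 8 each, so 4 chords.
E has 28 beats and chords last 2 each, so 14 chords.
Total: 56 + 24 + 56 + 4 + 14 = 154.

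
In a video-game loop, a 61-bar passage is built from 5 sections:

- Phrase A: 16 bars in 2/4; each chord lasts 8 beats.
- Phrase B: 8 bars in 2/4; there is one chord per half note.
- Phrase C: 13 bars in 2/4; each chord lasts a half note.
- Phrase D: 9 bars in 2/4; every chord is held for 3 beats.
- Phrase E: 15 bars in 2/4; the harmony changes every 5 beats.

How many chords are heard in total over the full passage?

A: 16 bars × 2 beats = 32 beats; 8 beats/chord → 4 chords.
B: 8 bars × 2 beats = 16 beats; 2 beats/chord → 8 chords.
C: 13 bars × 2 beats = 26 beats; 2 beats/chord → 13 chords.
D: 9 bars × 2 beats = 18 beats; 3 beats/chord → 6 chords.
E: 15 bars × 2 beats = 30 beats; 5 beats/chord → 6 chords.
Total: 4 + 8 + 13 + 6 + 6 = 37.

37 chords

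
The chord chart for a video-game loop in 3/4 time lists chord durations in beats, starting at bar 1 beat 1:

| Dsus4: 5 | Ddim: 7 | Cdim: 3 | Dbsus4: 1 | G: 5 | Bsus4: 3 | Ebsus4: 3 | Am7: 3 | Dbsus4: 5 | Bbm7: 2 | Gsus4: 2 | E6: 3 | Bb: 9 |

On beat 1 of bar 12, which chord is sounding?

Beat 1 of bar 12 is beat (12−1)×3 + 1 = 34 overall.
Running totals: Dsus4 ends at 5, Ddim ends at 12, Cdim ends at 15, Dbsus4 ends at 16, G ends at 21, Bsus4 ends at 24, Ebsus4 ends at 27, Am7 ends at 30, Dbsus4 ends at 35.
Beat 34 falls within Dbsus4.

Dbsus4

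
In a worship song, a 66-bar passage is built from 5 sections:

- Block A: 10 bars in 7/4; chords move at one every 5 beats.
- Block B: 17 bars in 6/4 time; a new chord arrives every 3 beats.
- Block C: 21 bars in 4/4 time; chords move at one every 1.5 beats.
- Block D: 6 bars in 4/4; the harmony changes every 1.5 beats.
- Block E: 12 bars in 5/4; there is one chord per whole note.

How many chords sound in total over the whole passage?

A: 10·7 = 70 beats, 70/5 = 14 chords.
B: 17·6 = 102 beats, 102/3 = 34 chords.
C: 21·4 = 84 beats, 84/1.5 = 56 chords.
D: 6·4 = 24 beats, 24/1.5 = 16 chords.
E: 12·5 = 60 beats, 60/4 = 15 chords.
Total: 14 + 34 + 56 + 16 + 15 = 135.

135 chords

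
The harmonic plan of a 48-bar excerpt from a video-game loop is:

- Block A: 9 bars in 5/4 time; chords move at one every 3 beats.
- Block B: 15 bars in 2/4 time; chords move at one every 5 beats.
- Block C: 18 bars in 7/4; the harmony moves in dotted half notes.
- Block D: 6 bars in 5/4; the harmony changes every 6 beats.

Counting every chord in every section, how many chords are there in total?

A: 9 bars × 5 beats = 45 beats; 3 beats/chord → 15 chords.
B: 15 bars × 2 beats = 30 beats; 5 beats/chord → 6 chords.
C: 18 bars × 7 beats = 126 beats; 3 beats/chord → 42 chords.
D: 6 bars × 5 beats = 30 beats; 6 beats/chord → 5 chords.
Total: 15 + 6 + 42 + 5 = 68.

68 chords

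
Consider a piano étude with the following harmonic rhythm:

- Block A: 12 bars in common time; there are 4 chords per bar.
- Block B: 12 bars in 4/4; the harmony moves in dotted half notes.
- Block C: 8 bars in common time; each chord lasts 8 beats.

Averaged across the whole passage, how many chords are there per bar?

A: 12 × 4 = 48 beats ÷ 1 = 48 chords.
B: 12 × 4 = 48 beats ÷ 3 = 16 chords.
C: 8 × 4 = 32 beats ÷ 8 = 4 chords.
Overall: 68 chords over 32 bars → 68/32 = 2.125 chords per bar.

2.125 chords per bar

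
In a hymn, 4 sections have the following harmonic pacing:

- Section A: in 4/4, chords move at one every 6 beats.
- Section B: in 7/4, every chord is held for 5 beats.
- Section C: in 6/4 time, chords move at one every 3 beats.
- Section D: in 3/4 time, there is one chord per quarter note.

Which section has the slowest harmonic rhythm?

A: each chord is 6 beats in 4/4, so 2/3 per bar.
B: each chord is 5 beats in 7/4, so 1.4 per bar.
C: each chord is 3 beats in 6/4, so 2 per bar.
D: each chord is 1 beat in 3/4, so 3 per bar.
Slowest is A at 2/3 chords/bar.

Section A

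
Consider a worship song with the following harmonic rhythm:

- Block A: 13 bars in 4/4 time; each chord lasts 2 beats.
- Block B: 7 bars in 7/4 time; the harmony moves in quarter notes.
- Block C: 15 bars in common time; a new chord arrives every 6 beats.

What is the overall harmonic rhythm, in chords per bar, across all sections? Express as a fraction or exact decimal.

17/7 chords per bar

A: 13 bars of 4 beats is 52 beats; at 2 beats each that's 26 chords.
B: 7 bars of 7 beats is 49 beats; at 1 beat each that's 49 chords.
C: 15 bars of 4 beats is 60 beats; at 6 beats each that's 10 chords.
Overall: 85 chords over 35 bars → 85/35 = 17/7 chords per bar.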